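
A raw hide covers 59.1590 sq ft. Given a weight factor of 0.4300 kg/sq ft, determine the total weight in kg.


Formula: Weight = area * weight_per_sqft
Substituting: Weight = 59.1590 * 0.4300
Result: 25.4384 kg


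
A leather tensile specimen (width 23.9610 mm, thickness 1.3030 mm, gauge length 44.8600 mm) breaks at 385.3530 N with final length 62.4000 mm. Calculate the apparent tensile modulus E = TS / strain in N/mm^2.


TS = F / (w * t) = 385.3530 / (23.9610 * 1.3030) = 12.3427 N/mm^2
strain = (Lf - L0) / L0 = (62.4000 - 44.8600) / 44.8600 = 0.3910
E = TS / strain = 12.3427 / 0.3910 = 31.5674 N/mm^2


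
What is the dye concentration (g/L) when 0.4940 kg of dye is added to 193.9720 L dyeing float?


Formula: Conc = dye_mass(kg) / volume(L) * 1000
Substituting: Conc = 0.4940 / 193.9720 * 1000
Result: 2.5468 g/L


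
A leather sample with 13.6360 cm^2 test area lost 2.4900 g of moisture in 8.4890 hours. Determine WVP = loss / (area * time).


Formula: WVP = loss / (area * time)
Substituting: WVP = 2.4900 / (13.6360 * 8.4890)
Result: 0.0215108 g/(cm^2*hr)


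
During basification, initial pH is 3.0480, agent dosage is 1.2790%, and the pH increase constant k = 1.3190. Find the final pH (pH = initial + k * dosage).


Formula: pH_final = pH_initial + k * base_pct
Substituting: pH_final = 3.0480 + 1.3190 * 1.2790
Result: 4.7350


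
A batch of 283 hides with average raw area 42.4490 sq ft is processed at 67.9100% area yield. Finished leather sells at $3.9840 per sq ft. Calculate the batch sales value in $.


Raw_total = N * avg_area = 283 * 42.4490 = 12013.0670 sq ft
Finished = Raw_total * yield / 100 = 12013.0670 * 67.9100 / 100 = 8158.0738 sq ft
Value = Finished * price = 8158.0738 * 3.9840 = 32501.7660 $


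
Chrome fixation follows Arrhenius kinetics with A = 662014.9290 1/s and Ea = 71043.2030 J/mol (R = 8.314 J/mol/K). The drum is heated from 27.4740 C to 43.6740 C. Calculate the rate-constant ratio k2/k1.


T1 = 27.4740 + 273.15 = 300.6240 K; T2 = 43.6740 + 273.15 = 316.8240 K
k1 = A * exp(-Ea/(R*T1)) = 662014.9290 * exp(-71043.2030/(8.314*300.6240)) = 2.9949e-07 1/s
k2 = A * exp(-Ea/(R*T2)) = 662014.9290 * exp(-71043.2030/(8.314*316.8240)) = 1.2811e-06 1/s
k2/k1 = 1.2811e-06 / 2.9949e-07 = 4.2776


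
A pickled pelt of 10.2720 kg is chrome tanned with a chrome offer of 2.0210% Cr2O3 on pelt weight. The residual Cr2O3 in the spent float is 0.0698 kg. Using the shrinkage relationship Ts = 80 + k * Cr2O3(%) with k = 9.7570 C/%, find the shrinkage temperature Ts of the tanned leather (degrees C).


Offered = pelt * offer_pct / 100 = 10.2720 * 2.0210 / 100 = 0.2076 kg
Uptake = offered - residual = 0.2076 - 0.0698 = 0.1378 kg
Cr2O3% on pelt = uptake / pelt * 100 = 0.1378 / 10.2720 * 100 = 1.3415 %
Ts = 80 + k * Cr2O3% = 80 + 9.7570 * 1.3415 = 93.0888 C


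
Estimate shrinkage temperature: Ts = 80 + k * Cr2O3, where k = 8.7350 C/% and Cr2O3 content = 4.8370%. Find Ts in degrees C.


Formula: Ts = 80 + k * Cr2O3
Substituting: Ts = 80 + 8.7350 * 4.8370
Result: 122.2512 C


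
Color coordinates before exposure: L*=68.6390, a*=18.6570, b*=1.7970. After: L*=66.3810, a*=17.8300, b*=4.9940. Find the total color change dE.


dL = -2.2580, da = -0.8270, db = 3.1970
dE = sqrt((-2.2580)^2 + (-0.8270)^2 + 3.1970^2) = 4.0004


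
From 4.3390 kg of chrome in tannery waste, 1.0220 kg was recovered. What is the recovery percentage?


Formula: Recovery = recovered / input * 100
Substituting: Recovery = 1.0220 / 4.3390 * 100
Result: 23.5538 %


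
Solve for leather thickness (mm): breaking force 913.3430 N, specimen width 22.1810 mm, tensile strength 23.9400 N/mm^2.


Formula: t = F / (TS * w)
Substituting: t = 913.3430 / (23.9400 * 22.1810)
Result: 1.7200 mm


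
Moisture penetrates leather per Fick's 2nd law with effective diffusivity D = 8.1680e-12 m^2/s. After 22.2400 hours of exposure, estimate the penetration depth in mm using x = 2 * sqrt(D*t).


t = 22.2400 hr * 3600 = 80064.0000 s
D * t = 8.1680e-12 * 80064.0000 = 6.5396e-07
x = 2 * sqrt(D*t) = 2 * sqrt(6.5396e-07) = 0.00161736 m = 1.6174 mm


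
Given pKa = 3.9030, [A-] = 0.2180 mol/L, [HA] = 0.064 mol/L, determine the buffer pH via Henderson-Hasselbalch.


ratio = [A-] / [HA] = 0.2180 / 0.064 = 3.4062
log10(ratio) = 0.5323
pH = pKa + log10(ratio) = 3.9030 + 0.5323 = 4.4353


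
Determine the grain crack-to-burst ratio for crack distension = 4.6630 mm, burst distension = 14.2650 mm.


Formula: Ratio = crack / burst
Substituting: Ratio = 4.6630 / 14.2650
Result: 0.3269


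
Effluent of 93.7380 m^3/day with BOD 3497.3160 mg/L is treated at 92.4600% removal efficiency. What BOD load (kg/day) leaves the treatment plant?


Load_in = volume * conc / 1000 = 93.7380 * 3497.3160 / 1000 = 327.8314 kg/day
Removed = Load_in * eff / 100 = 327.8314 * 92.4600 / 100 = 303.1129 kg/day
Load_out = Load_in - Removed = 327.8314 - 303.1129 = 24.7185 kg/day


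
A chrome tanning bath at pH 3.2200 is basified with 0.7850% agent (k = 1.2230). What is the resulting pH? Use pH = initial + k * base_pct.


Formula: pH_final = pH_initial + k * base_pct
Substituting: pH_final = 3.2200 + 1.2230 * 0.7850
Result: 4.1801


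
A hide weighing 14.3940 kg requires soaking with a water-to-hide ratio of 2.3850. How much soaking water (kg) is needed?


Formula: Water = hide_weight * ratio
Substituting: Water = 14.3940 * 2.3850
Result: 34.3297 kg


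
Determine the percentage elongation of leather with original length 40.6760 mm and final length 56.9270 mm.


Formula: Elongation = (Lf - L0) / L0 * 100
Substituting: Elongation = (56.9270 - 40.6760) / 40.6760 * 100
Result: 39.9523 %


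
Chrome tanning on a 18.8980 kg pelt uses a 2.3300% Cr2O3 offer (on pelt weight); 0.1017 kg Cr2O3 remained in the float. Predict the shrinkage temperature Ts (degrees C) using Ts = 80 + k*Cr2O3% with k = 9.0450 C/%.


Offered = pelt * offer_pct / 100 = 18.8980 * 2.3300 / 100 = 0.4403 kg
Uptake = offered - residual = 0.4403 - 0.1017 = 0.3386 kg
Cr2O3% on pelt = uptake / pelt * 100 = 0.3386 / 18.8980 * 100 = 1.7918 %
Ts = 80 + k * Cr2O3% = 80 + 9.0450 * 1.7918 = 96.2073 C


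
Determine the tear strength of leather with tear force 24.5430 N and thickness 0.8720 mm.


Formula: Tear strength = force / thickness
Substituting: Tear strength = 24.5430 / 0.8720
Result: 28.1456 N/mm


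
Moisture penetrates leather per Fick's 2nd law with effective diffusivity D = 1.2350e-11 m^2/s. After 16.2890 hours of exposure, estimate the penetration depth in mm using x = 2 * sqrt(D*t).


t = 16.2890 hr * 3600 = 58640.4000 s
D * t = 1.2350e-11 * 58640.4000 = 7.2421e-07
x = 2 * sqrt(D*t) = 2 * sqrt(7.2421e-07) = 0.00170201 m = 1.7020 mm


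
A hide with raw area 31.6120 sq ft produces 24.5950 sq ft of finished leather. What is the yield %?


Formula: Yield = finished / raw * 100
Substituting: Yield = 24.5950 / 31.6120 * 100
Result: 77.8027 %


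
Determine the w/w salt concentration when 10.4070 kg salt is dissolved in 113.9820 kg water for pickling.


Formula: Conc = salt / (water + salt) * 100
Substituting: Conc = 10.4070 / (113.9820 + 10.4070) * 100
Result: 8.3665 %


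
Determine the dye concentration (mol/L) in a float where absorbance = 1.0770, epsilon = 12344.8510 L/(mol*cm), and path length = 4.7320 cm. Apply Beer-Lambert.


Formula: c = A / (epsilon * l)
Substituting: c = 1.0770 / (12344.8510 * 4.7320)
Result: 1.8437e-05 mol/L


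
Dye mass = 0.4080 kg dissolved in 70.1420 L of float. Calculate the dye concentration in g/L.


Formula: Conc = dye_mass(kg) / volume(L) * 1000
Substituting: Conc = 0.4080 / 70.1420 * 1000
Result: 5.8168 g/L


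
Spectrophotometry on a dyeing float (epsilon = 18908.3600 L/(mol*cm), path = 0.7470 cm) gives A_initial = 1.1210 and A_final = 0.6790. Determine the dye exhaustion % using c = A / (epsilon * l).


c_initial = A_i / (epsilon * l) = 1.1210 / (18908.3600 * 0.7470) = 7.9365e-05 mol/L
c_final = A_f / (epsilon * l) = 0.6790 / (18908.3600 * 0.7470) = 4.8072e-05 mol/L
Exhaustion = (c_initial - c_final) / c_initial * 100 = (7.9365e-05 - 4.8072e-05) / 7.9365e-05 * 100 = 39.4291 %


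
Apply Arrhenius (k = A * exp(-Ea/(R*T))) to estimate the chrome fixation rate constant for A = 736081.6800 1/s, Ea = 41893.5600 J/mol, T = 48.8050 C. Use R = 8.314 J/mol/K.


T_K = T_C + 273.15 = 48.8050 + 273.15 = 321.9550 K
exponent = -Ea / (R * T_K) = -41893.5600 / (8.314 * 321.9550) = -15.6510
k = A * exp(exponent) = 736081.6800 * exp(-15.6510) = 0.1174 1/s


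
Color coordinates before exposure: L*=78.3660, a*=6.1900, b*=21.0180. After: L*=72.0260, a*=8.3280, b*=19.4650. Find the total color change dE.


dL = -6.3400, da = 2.1380, db = -1.5530
dE = sqrt((-6.3400)^2 + 2.1380^2 + (-1.5530)^2) = 6.8687


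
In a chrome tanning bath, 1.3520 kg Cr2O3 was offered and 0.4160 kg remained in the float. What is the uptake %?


Formula: Uptake = (offered - residual) / offered * 100
Substituting: Uptake = (1.3520 - 0.4160) / 1.3520 * 100
Result: 69.2308 %


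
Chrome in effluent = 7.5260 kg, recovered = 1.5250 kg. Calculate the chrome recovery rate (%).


Formula: Recovery = recovered / input * 100
Substituting: Recovery = 1.5250 / 7.5260 * 100
Result: 20.2631 %


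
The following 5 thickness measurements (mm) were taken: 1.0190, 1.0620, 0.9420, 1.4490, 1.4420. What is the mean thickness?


Formula: Average = sum / n
Substituting: Average = 5.9140 / 5
Result: 1.1828 mm


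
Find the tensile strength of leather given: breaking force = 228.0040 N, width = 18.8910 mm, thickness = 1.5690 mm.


Formula: TS = force / (width * thickness)
Substituting: TS = 228.0040 / (18.8910 * 1.5690)
Result: 7.6924 N/mm^2


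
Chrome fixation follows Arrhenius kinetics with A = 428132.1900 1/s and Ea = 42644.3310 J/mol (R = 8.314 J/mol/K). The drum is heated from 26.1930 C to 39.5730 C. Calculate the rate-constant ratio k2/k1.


T1 = 26.1930 + 273.15 = 299.3430 K; T2 = 39.5730 + 273.15 = 312.7230 K
k1 = A * exp(-Ea/(R*T1)) = 428132.1900 * exp(-42644.3310/(8.314*299.3430)) = 0.0154873 1/s
k2 = A * exp(-Ea/(R*T2)) = 428132.1900 * exp(-42644.3310/(8.314*312.7230)) = 0.032238 1/s
k2/k1 = 0.032238 / 0.0154873 = 2.0816


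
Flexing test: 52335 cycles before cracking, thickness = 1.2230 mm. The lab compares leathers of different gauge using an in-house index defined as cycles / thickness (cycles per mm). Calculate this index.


Formula: Index = cycles / thickness
Substituting: Index = 52335 / 1.2230
Result: 42792.3140 cycles/mm


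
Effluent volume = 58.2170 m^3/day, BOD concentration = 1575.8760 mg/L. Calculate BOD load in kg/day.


Formula: BOD_load = volume * conc / 1000
Substituting: BOD_load = 58.2170 * 1575.8760 / 1000
Result: 91.7428 kg/day


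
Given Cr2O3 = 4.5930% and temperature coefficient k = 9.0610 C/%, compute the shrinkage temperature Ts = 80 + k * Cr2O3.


Formula: Ts = 80 + k * Cr2O3
Substituting: Ts = 80 + 9.0610 * 4.5930
Result: 121.6172 C


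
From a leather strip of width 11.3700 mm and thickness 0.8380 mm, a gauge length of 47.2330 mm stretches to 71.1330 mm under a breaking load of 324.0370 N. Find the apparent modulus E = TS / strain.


TS = F / (w * t) = 324.0370 / (11.3700 * 0.8380) = 34.0087 N/mm^2
strain = (Lf - L0) / L0 = (71.1330 - 47.2330) / 47.2330 = 0.5060
E = TS / strain = 34.0087 / 0.5060 = 67.2106 N/mm^2


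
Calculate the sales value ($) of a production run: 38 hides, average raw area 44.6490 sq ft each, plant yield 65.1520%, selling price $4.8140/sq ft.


Raw_total = N * avg_area = 38 * 44.6490 = 1696.6620 sq ft
Finished = Raw_total * yield / 100 = 1696.6620 * 65.1520 / 100 = 1105.4092 sq ft
Value = Finished * price = 1105.4092 * 4.8140 = 5321.4400 $


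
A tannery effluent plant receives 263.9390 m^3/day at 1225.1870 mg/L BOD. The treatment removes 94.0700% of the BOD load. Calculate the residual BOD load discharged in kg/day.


Load_in = volume * conc / 1000 = 263.9390 * 1225.1870 / 1000 = 323.3746 kg/day
Removed = Load_in * eff / 100 = 323.3746 * 94.0700 / 100 = 304.1985 kg/day
Load_out = Load_in - Removed = 323.3746 - 304.1985 = 19.1761 kg/day


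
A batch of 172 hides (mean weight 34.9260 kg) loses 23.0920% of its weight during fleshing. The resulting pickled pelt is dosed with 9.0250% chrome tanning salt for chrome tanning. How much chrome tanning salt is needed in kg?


Total_raw = N * avg_wt = 172 * 34.9260 = 6007.2720 kg
Substrate = Total_raw * (1 - loss/100) = 6007.2720 * (1 - 23.0920/100) = 4620.0727 kg
Chrome = Substrate * pct / 100 = 4620.0727 * 9.0250 / 100 = 416.9616 kg


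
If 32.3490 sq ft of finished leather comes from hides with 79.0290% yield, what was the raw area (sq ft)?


Formula: raw = finished * 100 / yield
Substituting: raw = 32.3490 * 100 / 79.0290
Result: 40.9331 sq ft


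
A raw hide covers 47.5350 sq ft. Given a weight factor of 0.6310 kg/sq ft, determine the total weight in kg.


Formula: Weight = area * weight_per_sqft
Substituting: Weight = 47.5350 * 0.6310
Result: 29.9946 kg


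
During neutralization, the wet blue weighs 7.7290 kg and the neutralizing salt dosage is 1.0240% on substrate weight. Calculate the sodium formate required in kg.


Formula: Neutralizer = substrate * pct / 100
Substituting: Neutralizer = 7.7290 * 1.0240 / 100
Result: 0.079145 kg


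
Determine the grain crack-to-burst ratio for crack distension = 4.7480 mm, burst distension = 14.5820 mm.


Formula: Ratio = crack / burst
Substituting: Ratio = 4.7480 / 14.5820
Result: 0.3256


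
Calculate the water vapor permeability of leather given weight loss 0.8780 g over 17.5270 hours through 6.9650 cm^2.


Formula: WVP = loss / (area * time)
Substituting: WVP = 0.8780 / (6.9650 * 17.5270)
Result: 0.00719227 g/(cm^2*hr)


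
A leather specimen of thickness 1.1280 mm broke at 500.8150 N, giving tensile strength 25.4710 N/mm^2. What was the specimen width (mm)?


Formula: w = F / (TS * t)
Substituting: w = 500.8150 / (25.4710 * 1.1280)
Result: 17.4310 mm


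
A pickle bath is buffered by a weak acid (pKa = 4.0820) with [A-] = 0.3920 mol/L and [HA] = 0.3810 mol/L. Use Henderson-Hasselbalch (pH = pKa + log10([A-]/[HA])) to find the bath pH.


ratio = [A-] / [HA] = 0.3920 / 0.3810 = 1.0289
log10(ratio) = 0.0123611
pH = pKa + log10(ratio) = 4.0820 + 0.0123611 = 4.0944


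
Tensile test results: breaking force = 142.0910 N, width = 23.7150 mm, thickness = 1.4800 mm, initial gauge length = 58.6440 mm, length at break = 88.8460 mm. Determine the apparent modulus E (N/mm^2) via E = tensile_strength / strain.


TS = F / (w * t) = 142.0910 / (23.7150 * 1.4800) = 4.0484 N/mm^2
strain = (Lf - L0) / L0 = (88.8460 - 58.6440) / 58.6440 = 0.5150
E = TS / strain = 4.0484 / 0.5150 = 7.8609 N/mm^2


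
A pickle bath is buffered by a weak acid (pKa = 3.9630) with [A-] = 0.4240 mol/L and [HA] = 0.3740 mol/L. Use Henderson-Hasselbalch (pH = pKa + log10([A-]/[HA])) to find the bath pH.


ratio = [A-] / [HA] = 0.4240 / 0.3740 = 1.1337
log10(ratio) = 0.0544943
pH = pKa + log10(ratio) = 3.9630 + 0.0544943 = 4.0175


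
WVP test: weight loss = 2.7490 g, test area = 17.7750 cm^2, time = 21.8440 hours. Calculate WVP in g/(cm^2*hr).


Formula: WVP = loss / (area * time)
Substituting: WVP = 2.7490 / (17.7750 * 21.8440)
Result: 0.00708 g/(cm^2*hr)


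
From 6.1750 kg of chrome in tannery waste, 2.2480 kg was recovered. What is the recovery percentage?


Formula: Recovery = recovered / input * 100
Substituting: Recovery = 2.2480 / 6.1750 * 100
Result: 36.4049 %


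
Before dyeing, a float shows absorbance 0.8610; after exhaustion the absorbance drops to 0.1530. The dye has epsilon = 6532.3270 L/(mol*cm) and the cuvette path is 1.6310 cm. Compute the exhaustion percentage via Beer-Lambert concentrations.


c_initial = A_i / (epsilon * l) = 0.8610 / (6532.3270 * 1.6310) = 8.0813e-05 mol/L
c_final = A_f / (epsilon * l) = 0.1530 / (6532.3270 * 1.6310) = 1.4360e-05 mol/L
Exhaustion = (c_initial - c_final) / c_initial * 100 = (8.0813e-05 - 1.4360e-05) / 8.0813e-05 * 100 = 82.2300 %


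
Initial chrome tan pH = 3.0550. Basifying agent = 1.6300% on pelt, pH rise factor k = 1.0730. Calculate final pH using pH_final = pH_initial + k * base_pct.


Formula: pH_final = pH_initial + k * base_pct
Substituting: pH_final = 3.0550 + 1.0730 * 1.6300
Result: 4.8040


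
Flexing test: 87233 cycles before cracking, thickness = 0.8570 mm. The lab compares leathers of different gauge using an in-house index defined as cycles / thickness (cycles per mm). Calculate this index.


Formula: Index = cycles / thickness
Substituting: Index = 87233 / 0.8570
Result: 101788.7981 cycles/mm


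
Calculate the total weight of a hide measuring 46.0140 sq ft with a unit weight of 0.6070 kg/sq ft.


Formula: Weight = area * weight_per_sqft
Substituting: Weight = 46.0140 * 0.6070
Result: 27.9305 kg


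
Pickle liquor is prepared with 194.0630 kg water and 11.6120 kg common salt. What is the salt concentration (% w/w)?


Formula: Conc = salt / (water + salt) * 100
Substituting: Conc = 11.6120 / (194.0630 + 11.6120) * 100
Result: 5.6458 %


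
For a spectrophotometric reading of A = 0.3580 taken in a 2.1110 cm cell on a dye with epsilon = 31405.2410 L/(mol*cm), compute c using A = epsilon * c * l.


Formula: c = A / (epsilon * l)
Substituting: c = 0.3580 / (31405.2410 * 2.1110)
Result: 5.4000e-06 mol/L


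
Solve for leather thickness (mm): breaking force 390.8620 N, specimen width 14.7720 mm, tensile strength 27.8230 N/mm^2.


Formula: t = F / (TS * w)
Substituting: t = 390.8620 / (27.8230 * 14.7720)
Result: 0.9510 mm


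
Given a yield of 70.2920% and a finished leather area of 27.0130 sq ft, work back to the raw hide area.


Formula: raw = finished * 100 / yield
Substituting: raw = 27.0130 * 100 / 70.2920
Result: 38.4297 sq ft


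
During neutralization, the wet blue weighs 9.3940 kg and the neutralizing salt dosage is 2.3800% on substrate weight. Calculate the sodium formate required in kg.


Formula: Neutralizer = substrate * pct / 100
Substituting: Neutralizer = 9.3940 * 2.3800 / 100
Result: 0.2236 kg


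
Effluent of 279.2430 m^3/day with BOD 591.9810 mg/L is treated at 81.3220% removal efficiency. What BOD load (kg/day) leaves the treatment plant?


Load_in = volume * conc / 1000 = 279.2430 * 591.9810 / 1000 = 165.3066 kg/day
Removed = Load_in * eff / 100 = 165.3066 * 81.3220 / 100 = 134.4306 kg/day
Load_out = Load_in - Removed = 165.3066 - 134.4306 = 30.8760 kg/day


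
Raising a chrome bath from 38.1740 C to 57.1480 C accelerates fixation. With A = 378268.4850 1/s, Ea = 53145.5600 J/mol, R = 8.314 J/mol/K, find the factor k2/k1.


T1 = 38.1740 + 273.15 = 311.3240 K; T2 = 57.1480 + 273.15 = 330.2980 K
k1 = A * exp(-Ea/(R*T1)) = 378268.4850 * exp(-53145.5600/(8.314*311.3240)) = 4.5772e-04 1/s
k2 = A * exp(-Ea/(R*T2)) = 378268.4850 * exp(-53145.5600/(8.314*330.2980)) = 0.00148883 1/s
k2/k1 = 0.00148883 / 4.5772e-04 = 3.2527


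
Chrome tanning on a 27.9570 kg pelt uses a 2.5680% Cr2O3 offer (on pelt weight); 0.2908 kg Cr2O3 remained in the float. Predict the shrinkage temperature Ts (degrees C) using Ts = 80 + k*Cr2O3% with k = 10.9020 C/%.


Offered = pelt * offer_pct / 100 = 27.9570 * 2.5680 / 100 = 0.7179 kg
Uptake = offered - residual = 0.7179 - 0.2908 = 0.4271 kg
Cr2O3% on pelt = uptake / pelt * 100 = 0.4271 / 27.9570 * 100 = 1.5278 %
Ts = 80 + k * Cr2O3% = 80 + 10.9020 * 1.5278 = 96.6564 C


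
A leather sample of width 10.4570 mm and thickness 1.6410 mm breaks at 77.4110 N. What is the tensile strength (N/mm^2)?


Formula: TS = force / (width * thickness)
Substituting: TS = 77.4110 / (10.4570 * 1.6410)
Result: 4.5111 N/mm^2


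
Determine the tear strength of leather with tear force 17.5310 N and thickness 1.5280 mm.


Formula: Tear strength = force / thickness
Substituting: Tear strength = 17.5310 / 1.5280
Result: 11.4732 N/mm


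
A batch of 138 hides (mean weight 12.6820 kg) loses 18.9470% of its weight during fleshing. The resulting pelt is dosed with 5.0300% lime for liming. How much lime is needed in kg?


Total_raw = N * avg_wt = 138 * 12.6820 = 1750.1160 kg
Substrate = Total_raw * (1 - loss/100) = 1750.1160 * (1 - 18.9470/100) = 1418.5215 kg
Lime = Substrate * pct / 100 = 1418.5215 * 5.0300 / 100 = 71.3516 kg


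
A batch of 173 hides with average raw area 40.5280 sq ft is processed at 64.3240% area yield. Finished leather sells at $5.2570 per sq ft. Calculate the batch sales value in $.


Raw_total = N * avg_area = 173 * 40.5280 = 7011.3440 sq ft
Finished = Raw_total * yield / 100 = 7011.3440 * 64.3240 / 100 = 4509.9769 sq ft
Value = Finished * price = 4509.9769 * 5.2570 = 23708.9486 $


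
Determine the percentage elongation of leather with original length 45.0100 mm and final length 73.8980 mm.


Formula: Elongation = (Lf - L0) / L0 * 100
Substituting: Elongation = (73.8980 - 45.0100) / 45.0100 * 100
Result: 64.1813 %


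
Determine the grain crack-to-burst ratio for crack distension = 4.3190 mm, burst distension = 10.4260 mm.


Formula: Ratio = crack / burst
Substituting: Ratio = 4.3190 / 10.4260
Result: 0.4143


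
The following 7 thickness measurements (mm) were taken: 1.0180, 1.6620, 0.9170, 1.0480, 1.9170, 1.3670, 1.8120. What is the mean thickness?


Formula: Average = sum / n
Substituting: Average = 9.7410 / 7
Result: 1.3916 mm


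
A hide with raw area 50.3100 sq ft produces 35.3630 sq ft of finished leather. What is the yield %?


Formula: Yield = finished / raw * 100
Substituting: Yield = 35.3630 / 50.3100 * 100
Result: 70.2902 %


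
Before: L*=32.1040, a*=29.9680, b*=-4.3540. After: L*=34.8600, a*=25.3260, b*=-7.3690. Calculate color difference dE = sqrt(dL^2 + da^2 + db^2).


dL = 2.7560, da = -4.6420, db = -3.0150
dE = sqrt(2.7560^2 + (-4.6420)^2 + (-3.0150)^2) = 6.1834


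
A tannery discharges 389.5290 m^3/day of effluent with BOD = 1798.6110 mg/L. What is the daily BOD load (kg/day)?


Formula: BOD_load = volume * conc / 1000
Substituting: BOD_load = 389.5290 * 1798.6110 / 1000
Result: 700.6111 kg/day


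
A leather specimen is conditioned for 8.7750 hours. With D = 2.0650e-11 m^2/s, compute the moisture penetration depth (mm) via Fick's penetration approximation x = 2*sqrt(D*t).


t = 8.7750 hr * 3600 = 31590.0000 s
D * t = 2.0650e-11 * 31590.0000 = 6.5233e-07
x = 2 * sqrt(D*t) = 2 * sqrt(6.5233e-07) = 0.00161534 m = 1.6153 mm


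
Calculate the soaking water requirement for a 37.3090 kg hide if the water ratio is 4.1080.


Formula: Water = hide_weight * ratio
Substituting: Water = 37.3090 * 4.1080
Result: 153.2654 kg


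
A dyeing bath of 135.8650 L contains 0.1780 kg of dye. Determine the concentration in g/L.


Formula: Conc = dye_mass(kg) / volume(L) * 1000
Substituting: Conc = 0.1780 / 135.8650 * 1000
Result: 1.3101 g/L


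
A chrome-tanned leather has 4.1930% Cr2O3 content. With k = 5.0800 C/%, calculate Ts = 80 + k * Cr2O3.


Formula: Ts = 80 + k * Cr2O3
Substituting: Ts = 80 + 5.0800 * 4.1930
Result: 101.3004 C


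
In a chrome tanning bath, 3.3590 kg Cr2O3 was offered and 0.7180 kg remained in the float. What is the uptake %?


Formula: Uptake = (offered - residual) / offered * 100
Substituting: Uptake = (3.3590 - 0.7180) / 3.3590 * 100
Result: 78.6246 %


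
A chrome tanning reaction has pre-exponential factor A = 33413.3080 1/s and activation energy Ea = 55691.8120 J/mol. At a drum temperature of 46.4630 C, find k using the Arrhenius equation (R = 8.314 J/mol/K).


T_K = T_C + 273.15 = 46.4630 + 273.15 = 319.6130 K
exponent = -Ea / (R * T_K) = -55691.8120 / (8.314 * 319.6130) = -20.9583
k = A * exp(exponent) = 33413.3080 * exp(-20.9583) = 2.6414e-05 1/s


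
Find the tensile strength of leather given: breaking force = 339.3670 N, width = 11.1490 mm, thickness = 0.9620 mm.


Formula: TS = force / (width * thickness)
Substituting: TS = 339.3670 / (11.1490 * 0.9620)
Result: 31.6416 N/mm^2


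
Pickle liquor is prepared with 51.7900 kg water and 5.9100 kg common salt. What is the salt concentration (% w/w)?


Formula: Conc = salt / (water + salt) * 100
Substituting: Conc = 5.9100 / (51.7900 + 5.9100) * 100
Result: 10.2426 %


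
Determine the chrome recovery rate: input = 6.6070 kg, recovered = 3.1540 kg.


Formula: Recovery = recovered / input * 100
Substituting: Recovery = 3.1540 / 6.6070 * 100
Result: 47.7372 %


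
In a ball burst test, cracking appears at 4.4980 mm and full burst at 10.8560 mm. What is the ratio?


Formula: Ratio = crack / burst
Substituting: Ratio = 4.4980 / 10.8560
Result: 0.4143


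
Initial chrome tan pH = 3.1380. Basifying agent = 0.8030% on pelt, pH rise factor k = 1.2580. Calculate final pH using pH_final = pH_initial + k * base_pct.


Formula: pH_final = pH_initial + k * base_pct
Substituting: pH_final = 3.1380 + 1.2580 * 0.8030
Result: 4.1482


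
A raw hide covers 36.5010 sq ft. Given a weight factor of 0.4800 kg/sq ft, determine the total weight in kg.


Formula: Weight = area * weight_per_sqft
Substituting: Weight = 36.5010 * 0.4800
Result: 17.5205 kg


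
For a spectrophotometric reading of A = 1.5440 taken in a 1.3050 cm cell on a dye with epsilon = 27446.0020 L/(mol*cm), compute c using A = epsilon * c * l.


Formula: c = A / (epsilon * l)
Substituting: c = 1.5440 / (27446.0020 * 1.3050)
Result: 4.3108e-05 mol/L


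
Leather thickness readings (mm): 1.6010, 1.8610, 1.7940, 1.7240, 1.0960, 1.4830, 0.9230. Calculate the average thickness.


Formula: Average = sum / n
Substituting: Average = 10.4820 / 7
Result: 1.4974 mm


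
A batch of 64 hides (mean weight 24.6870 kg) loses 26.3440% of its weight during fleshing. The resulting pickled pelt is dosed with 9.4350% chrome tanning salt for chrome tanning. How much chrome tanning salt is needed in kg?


Total_raw = N * avg_wt = 64 * 24.6870 = 1579.9680 kg
Substrate = Total_raw * (1 - loss/100) = 1579.9680 * (1 - 26.3440/100) = 1163.7412 kg
Chrome = Substrate * pct / 100 = 1163.7412 * 9.4350 / 100 = 109.7990 kg


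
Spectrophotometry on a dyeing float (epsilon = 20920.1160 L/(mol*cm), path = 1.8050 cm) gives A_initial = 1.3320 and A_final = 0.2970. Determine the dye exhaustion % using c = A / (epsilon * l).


c_initial = A_i / (epsilon * l) = 1.3320 / (20920.1160 * 1.8050) = 3.5275e-05 mol/L
c_final = A_f / (epsilon * l) = 0.2970 / (20920.1160 * 1.8050) = 7.8653e-06 mol/L
Exhaustion = (c_initial - c_final) / c_initial * 100 = (3.5275e-05 - 7.8653e-06) / 3.5275e-05 * 100 = 77.7027 %


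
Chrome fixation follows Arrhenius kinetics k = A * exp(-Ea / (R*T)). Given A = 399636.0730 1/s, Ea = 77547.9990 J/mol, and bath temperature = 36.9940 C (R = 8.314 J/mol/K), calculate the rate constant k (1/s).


T_K = T_C + 273.15 = 36.9940 + 273.15 = 310.1440 K
exponent = -Ea / (R * T_K) = -77547.9990 / (8.314 * 310.1440) = -30.0744
k = A * exp(exponent) = 399636.0730 * exp(-30.0744) = 3.4715e-08 1/s


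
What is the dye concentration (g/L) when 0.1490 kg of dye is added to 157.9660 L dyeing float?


Formula: Conc = dye_mass(kg) / volume(L) * 1000
Substituting: Conc = 0.1490 / 157.9660 * 1000
Result: 0.9432 g/L


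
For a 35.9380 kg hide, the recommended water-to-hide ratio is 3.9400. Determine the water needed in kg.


Formula: Water = hide_weight * ratio
Substituting: Water = 35.9380 * 3.9400
Result: 141.5957 kg


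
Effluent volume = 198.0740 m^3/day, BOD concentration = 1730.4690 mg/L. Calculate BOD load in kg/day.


Formula: BOD_load = volume * conc / 1000
Substituting: BOD_load = 198.0740 * 1730.4690 / 1000
Result: 342.7609 kg/day


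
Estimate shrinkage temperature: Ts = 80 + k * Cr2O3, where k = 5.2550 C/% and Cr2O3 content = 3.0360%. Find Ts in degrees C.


Formula: Ts = 80 + k * Cr2O3
Substituting: Ts = 80 + 5.2550 * 3.0360
Result: 95.9542 C


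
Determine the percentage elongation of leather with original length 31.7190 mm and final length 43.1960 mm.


Formula: Elongation = (Lf - L0) / L0 * 100
Substituting: Elongation = (43.1960 - 31.7190) / 31.7190 * 100
Result: 36.1834 %


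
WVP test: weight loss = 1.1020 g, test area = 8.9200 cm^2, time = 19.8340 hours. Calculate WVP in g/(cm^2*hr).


Formula: WVP = loss / (area * time)
Substituting: WVP = 1.1020 / (8.9200 * 19.8340)
Result: 0.00622883 g/(cm^2*hr)


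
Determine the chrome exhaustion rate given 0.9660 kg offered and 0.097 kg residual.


Formula: Uptake = (offered - residual) / offered * 100
Substituting: Uptake = (0.9660 - 0.097) / 0.9660 * 100
Result: 89.9586 %


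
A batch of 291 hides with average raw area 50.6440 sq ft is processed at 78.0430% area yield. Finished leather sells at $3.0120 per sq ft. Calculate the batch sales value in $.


Raw_total = N * avg_area = 291 * 50.6440 = 14737.4040 sq ft
Finished = Raw_total * yield / 100 = 14737.4040 * 78.0430 / 100 = 11501.5122 sq ft
Value = Finished * price = 11501.5122 * 3.0120 = 34642.5548 $


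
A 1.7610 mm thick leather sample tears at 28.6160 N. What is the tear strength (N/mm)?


Formula: Tear strength = force / thickness
Substituting: Tear strength = 28.6160 / 1.7610
Result: 16.2499 N/mm


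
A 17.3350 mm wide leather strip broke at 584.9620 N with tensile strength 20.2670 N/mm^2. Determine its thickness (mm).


Formula: t = F / (TS * w)
Substituting: t = 584.9620 / (20.2670 * 17.3350)
Result: 1.6650 mm


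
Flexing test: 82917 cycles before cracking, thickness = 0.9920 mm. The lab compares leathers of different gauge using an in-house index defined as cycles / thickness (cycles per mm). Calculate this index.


Formula: Index = cycles / thickness
Substituting: Index = 82917 / 0.9920
Result: 83585.6855 cycles/mm


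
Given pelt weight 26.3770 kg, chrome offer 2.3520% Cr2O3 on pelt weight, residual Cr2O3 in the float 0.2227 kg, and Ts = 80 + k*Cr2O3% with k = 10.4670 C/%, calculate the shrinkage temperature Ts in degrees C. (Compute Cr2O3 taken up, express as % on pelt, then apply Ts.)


Offered = pelt * offer_pct / 100 = 26.3770 * 2.3520 / 100 = 0.6204 kg
Uptake = offered - residual = 0.6204 - 0.2227 = 0.3977 kg
Cr2O3% on pelt = uptake / pelt * 100 = 0.3977 / 26.3770 * 100 = 1.5077 %
Ts = 80 + k * Cr2O3% = 80 + 10.4670 * 1.5077 = 95.7811 C


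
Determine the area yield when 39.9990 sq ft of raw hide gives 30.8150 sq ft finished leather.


Formula: Yield = finished / raw * 100
Substituting: Yield = 30.8150 / 39.9990 * 100
Result: 77.0394 %


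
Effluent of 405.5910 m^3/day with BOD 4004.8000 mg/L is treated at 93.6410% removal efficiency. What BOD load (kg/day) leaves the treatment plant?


Load_in = volume * conc / 1000 = 405.5910 * 4004.8000 / 1000 = 1624.3108 kg/day
Removed = Load_in * eff / 100 = 1624.3108 * 93.6410 / 100 = 1521.0209 kg/day
Load_out = Load_in - Removed = 1624.3108 - 1521.0209 = 103.2899 kg/day


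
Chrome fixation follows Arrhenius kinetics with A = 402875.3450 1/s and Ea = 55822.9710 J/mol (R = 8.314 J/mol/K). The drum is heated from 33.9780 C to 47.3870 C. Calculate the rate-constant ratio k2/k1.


T1 = 33.9780 + 273.15 = 307.1280 K; T2 = 47.3870 + 273.15 = 320.5370 K
k1 = A * exp(-Ea/(R*T1)) = 402875.3450 * exp(-55822.9710/(8.314*307.1280)) = 1.2905e-04 1/s
k2 = A * exp(-Ea/(R*T2)) = 402875.3450 * exp(-55822.9710/(8.314*320.5370)) = 3.2206e-04 1/s
k2/k1 = 3.2206e-04 / 1.2905e-04 = 2.4956


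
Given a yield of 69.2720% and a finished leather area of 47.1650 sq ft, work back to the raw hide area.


Formula: raw = finished * 100 / yield
Substituting: raw = 47.1650 * 100 / 69.2720
Result: 68.0867 sq ft


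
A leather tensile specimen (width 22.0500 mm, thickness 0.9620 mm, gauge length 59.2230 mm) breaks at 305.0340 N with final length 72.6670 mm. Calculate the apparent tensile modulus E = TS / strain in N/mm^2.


TS = F / (w * t) = 305.0340 / (22.0500 * 0.9620) = 14.3802 N/mm^2
strain = (Lf - L0) / L0 = (72.6670 - 59.2230) / 59.2230 = 0.2270
E = TS / strain = 14.3802 / 0.2270 = 63.3471 N/mm^2


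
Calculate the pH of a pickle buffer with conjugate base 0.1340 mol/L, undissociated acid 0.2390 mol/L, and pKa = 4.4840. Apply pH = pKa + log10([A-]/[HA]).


ratio = [A-] / [HA] = 0.1340 / 0.2390 = 0.5607
log10(ratio) = -0.2513
pH = pKa + log10(ratio) = 4.4840 - 0.2513 = 4.2327


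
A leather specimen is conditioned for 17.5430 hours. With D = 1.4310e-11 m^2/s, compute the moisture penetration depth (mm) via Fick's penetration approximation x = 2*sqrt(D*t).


t = 17.5430 hr * 3600 = 63154.8000 s
D * t = 1.4310e-11 * 63154.8000 = 9.0375e-07
x = 2 * sqrt(D*t) = 2 * sqrt(9.0375e-07) = 0.00190131 m = 1.9013 mm


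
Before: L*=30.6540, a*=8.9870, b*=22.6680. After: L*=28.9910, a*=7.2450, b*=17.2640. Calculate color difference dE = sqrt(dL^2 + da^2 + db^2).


dL = -1.6630, da = -1.7420, db = -5.4040
dE = sqrt((-1.6630)^2 + (-1.7420)^2 + (-5.4040)^2) = 5.9164


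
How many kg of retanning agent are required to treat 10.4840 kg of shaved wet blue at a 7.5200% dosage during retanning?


Formula: Retan = substrate * pct / 100
Substituting: Retan = 10.4840 * 7.5200 / 100
Result: 0.7884 kg


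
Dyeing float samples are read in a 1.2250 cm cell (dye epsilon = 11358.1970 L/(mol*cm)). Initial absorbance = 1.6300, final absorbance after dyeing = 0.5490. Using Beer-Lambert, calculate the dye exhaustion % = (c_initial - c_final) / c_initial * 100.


c_initial = A_i / (epsilon * l) = 1.6300 / (11358.1970 * 1.2250) = 1.1715e-04 mol/L
c_final = A_f / (epsilon * l) = 0.5490 / (11358.1970 * 1.2250) = 3.9457e-05 mol/L
Exhaustion = (c_initial - c_final) / c_initial * 100 = (1.1715e-04 - 3.9457e-05) / 1.1715e-04 * 100 = 66.3190 %


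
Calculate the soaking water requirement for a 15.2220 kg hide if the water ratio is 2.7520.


Formula: Water = hide_weight * ratio
Substituting: Water = 15.2220 * 2.7520
Result: 41.8909 kg


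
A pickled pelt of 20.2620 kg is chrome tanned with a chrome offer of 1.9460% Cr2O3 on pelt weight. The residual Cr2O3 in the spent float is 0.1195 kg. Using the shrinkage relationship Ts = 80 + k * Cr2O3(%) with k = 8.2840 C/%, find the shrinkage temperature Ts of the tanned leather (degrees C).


Offered = pelt * offer_pct / 100 = 20.2620 * 1.9460 / 100 = 0.3943 kg
Uptake = offered - residual = 0.3943 - 0.1195 = 0.2748 kg
Cr2O3% on pelt = uptake / pelt * 100 = 0.2748 / 20.2620 * 100 = 1.3562 %
Ts = 80 + k * Cr2O3% = 80 + 8.2840 * 1.3562 = 91.2350 C


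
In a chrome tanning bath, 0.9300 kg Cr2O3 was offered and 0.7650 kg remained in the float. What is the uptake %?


Formula: Uptake = (offered - residual) / offered * 100
Substituting: Uptake = (0.9300 - 0.7650) / 0.9300 * 100
Result: 17.7419 %


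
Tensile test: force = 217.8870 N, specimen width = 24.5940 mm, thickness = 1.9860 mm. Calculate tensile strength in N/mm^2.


Formula: TS = force / (width * thickness)
Substituting: TS = 217.8870 / (24.5940 * 1.9860)
Result: 4.4609 N/mm^2


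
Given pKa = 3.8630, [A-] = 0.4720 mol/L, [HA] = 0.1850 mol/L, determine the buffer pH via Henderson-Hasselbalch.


ratio = [A-] / [HA] = 0.4720 / 0.1850 = 2.5514
log10(ratio) = 0.4068
pH = pKa + log10(ratio) = 3.8630 + 0.4068 = 4.2698


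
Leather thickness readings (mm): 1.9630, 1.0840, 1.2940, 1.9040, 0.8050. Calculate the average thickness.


Formula: Average = sum / n
Substituting: Average = 7.0500 / 5
Result: 1.4100 mm


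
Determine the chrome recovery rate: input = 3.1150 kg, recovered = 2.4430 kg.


Formula: Recovery = recovered / input * 100
Substituting: Recovery = 2.4430 / 3.1150 * 100
Result: 78.4270 %


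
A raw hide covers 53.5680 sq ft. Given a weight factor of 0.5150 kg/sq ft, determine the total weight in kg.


Formula: Weight = area * weight_per_sqft
Substituting: Weight = 53.5680 * 0.5150
Result: 27.5875 kg


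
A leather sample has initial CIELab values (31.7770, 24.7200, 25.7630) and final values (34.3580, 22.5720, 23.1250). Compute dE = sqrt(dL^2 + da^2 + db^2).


dL = 2.5810, da = -2.1480, db = -2.6380
dE = sqrt(2.5810^2 + (-2.1480)^2 + (-2.6380)^2) = 4.2702


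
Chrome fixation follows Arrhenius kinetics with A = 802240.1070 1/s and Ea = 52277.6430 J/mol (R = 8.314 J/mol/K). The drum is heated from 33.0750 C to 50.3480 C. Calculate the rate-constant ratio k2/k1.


T1 = 33.0750 + 273.15 = 306.2250 K; T2 = 50.3480 + 273.15 = 323.4980 K
k1 = A * exp(-Ea/(R*T1)) = 802240.1070 * exp(-52277.6430/(8.314*306.2250)) = 9.6977e-04 1/s
k2 = A * exp(-Ea/(R*T2)) = 802240.1070 * exp(-52277.6430/(8.314*323.4980)) = 0.00290284 1/s
k2/k1 = 0.00290284 / 9.6977e-04 = 2.9933


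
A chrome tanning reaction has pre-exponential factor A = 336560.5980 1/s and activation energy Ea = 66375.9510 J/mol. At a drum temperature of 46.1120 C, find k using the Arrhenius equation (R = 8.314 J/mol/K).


T_K = T_C + 273.15 = 46.1120 + 273.15 = 319.2620 K
exponent = -Ea / (R * T_K) = -66375.9510 / (8.314 * 319.2620) = -25.0065
k = A * exp(exponent) = 336560.5980 * exp(-25.0065) = 4.6437e-06 1/s


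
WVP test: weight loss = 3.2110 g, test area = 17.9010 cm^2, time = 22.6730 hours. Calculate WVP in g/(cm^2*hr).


Formula: WVP = loss / (area * time)
Substituting: WVP = 3.2110 / (17.9010 * 22.6730)
Result: 0.00791141 g/(cm^2*hr)


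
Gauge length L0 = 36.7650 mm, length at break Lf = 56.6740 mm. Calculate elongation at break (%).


Formula: Elongation = (Lf - L0) / L0 * 100
Substituting: Elongation = (56.6740 - 36.7650) / 36.7650 * 100
Result: 54.1520 %


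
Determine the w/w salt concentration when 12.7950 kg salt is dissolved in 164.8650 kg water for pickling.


Formula: Conc = salt / (water + salt) * 100
Substituting: Conc = 12.7950 / (164.8650 + 12.7950) * 100
Result: 7.2020 %


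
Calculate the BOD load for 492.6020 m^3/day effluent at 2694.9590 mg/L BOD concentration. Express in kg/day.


Formula: BOD_load = volume * conc / 1000
Substituting: BOD_load = 492.6020 * 2694.9590 / 1000
Result: 1327.5422 kg/day


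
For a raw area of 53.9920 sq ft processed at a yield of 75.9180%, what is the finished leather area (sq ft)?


Formula: finished = raw * yield / 100
Substituting: finished = 53.9920 * 75.9180 / 100
Result: 40.9896 sq ft


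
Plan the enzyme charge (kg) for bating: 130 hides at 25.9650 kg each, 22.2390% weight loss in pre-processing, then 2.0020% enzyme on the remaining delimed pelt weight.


Total_raw = N * avg_wt = 130 * 25.9650 = 3375.4500 kg
Substrate = Total_raw * (1 - loss/100) = 3375.4500 * (1 - 22.2390/100) = 2624.7837 kg
Enzyme = Substrate * pct / 100 = 2624.7837 * 2.0020 / 100 = 52.5482 kg


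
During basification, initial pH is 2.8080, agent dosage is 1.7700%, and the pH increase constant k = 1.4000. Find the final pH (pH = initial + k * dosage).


Formula: pH_final = pH_initial + k * base_pct
Substituting: pH_final = 2.8080 + 1.4000 * 1.7700
Result: 5.2860


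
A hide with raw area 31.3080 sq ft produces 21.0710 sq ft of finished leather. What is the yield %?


Formula: Yield = finished / raw * 100
Substituting: Yield = 21.0710 / 31.3080 * 100
Result: 67.3023 %


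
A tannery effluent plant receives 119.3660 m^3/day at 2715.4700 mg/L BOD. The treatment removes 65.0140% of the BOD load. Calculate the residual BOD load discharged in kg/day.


Load_in = volume * conc / 1000 = 119.3660 * 2715.4700 / 1000 = 324.1348 kg/day
Removed = Load_in * eff / 100 = 324.1348 * 65.0140 / 100 = 210.7330 kg/day
Load_out = Load_in - Removed = 324.1348 - 210.7330 = 113.4018 kg/day


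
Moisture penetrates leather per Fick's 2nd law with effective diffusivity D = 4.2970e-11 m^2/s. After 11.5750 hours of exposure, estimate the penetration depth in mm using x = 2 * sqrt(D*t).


t = 11.5750 hr * 3600 = 41670.0000 s
D * t = 4.2970e-11 * 41670.0000 = 1.7906e-06
x = 2 * sqrt(D*t) = 2 * sqrt(1.7906e-06) = 0.00267624 m = 2.6762 mm


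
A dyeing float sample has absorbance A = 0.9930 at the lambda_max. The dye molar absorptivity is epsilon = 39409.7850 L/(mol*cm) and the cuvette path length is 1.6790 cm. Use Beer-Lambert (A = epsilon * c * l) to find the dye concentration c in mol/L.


Formula: c = A / (epsilon * l)
Substituting: c = 0.9930 / (39409.7850 * 1.6790)
Result: 1.5007e-05 mol/L
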